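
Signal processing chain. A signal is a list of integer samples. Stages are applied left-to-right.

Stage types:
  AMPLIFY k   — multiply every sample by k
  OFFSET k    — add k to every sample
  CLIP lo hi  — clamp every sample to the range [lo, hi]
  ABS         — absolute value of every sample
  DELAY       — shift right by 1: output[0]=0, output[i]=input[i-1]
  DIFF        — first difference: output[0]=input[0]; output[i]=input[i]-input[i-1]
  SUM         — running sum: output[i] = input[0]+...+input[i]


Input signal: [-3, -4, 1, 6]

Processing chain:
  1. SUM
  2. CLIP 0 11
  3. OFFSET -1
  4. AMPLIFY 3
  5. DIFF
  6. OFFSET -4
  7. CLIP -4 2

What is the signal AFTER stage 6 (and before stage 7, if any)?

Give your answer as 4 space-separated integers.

Answer: -7 -4 -4 -4

Derivation:
Input: [-3, -4, 1, 6]
Stage 1 (SUM): sum[0..0]=-3, sum[0..1]=-7, sum[0..2]=-6, sum[0..3]=0 -> [-3, -7, -6, 0]
Stage 2 (CLIP 0 11): clip(-3,0,11)=0, clip(-7,0,11)=0, clip(-6,0,11)=0, clip(0,0,11)=0 -> [0, 0, 0, 0]
Stage 3 (OFFSET -1): 0+-1=-1, 0+-1=-1, 0+-1=-1, 0+-1=-1 -> [-1, -1, -1, -1]
Stage 4 (AMPLIFY 3): -1*3=-3, -1*3=-3, -1*3=-3, -1*3=-3 -> [-3, -3, -3, -3]
Stage 5 (DIFF): s[0]=-3, -3--3=0, -3--3=0, -3--3=0 -> [-3, 0, 0, 0]
Stage 6 (OFFSET -4): -3+-4=-7, 0+-4=-4, 0+-4=-4, 0+-4=-4 -> [-7, -4, -4, -4]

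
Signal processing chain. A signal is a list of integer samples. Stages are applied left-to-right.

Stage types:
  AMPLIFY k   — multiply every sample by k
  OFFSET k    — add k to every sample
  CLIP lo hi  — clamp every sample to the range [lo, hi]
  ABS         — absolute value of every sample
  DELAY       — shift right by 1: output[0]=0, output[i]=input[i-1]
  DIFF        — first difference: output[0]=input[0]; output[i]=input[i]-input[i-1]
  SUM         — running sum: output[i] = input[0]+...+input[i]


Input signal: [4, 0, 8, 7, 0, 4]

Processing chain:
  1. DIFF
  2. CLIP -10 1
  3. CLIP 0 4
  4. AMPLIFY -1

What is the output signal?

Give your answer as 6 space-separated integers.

Answer: -1 0 -1 0 0 -1

Derivation:
Input: [4, 0, 8, 7, 0, 4]
Stage 1 (DIFF): s[0]=4, 0-4=-4, 8-0=8, 7-8=-1, 0-7=-7, 4-0=4 -> [4, -4, 8, -1, -7, 4]
Stage 2 (CLIP -10 1): clip(4,-10,1)=1, clip(-4,-10,1)=-4, clip(8,-10,1)=1, clip(-1,-10,1)=-1, clip(-7,-10,1)=-7, clip(4,-10,1)=1 -> [1, -4, 1, -1, -7, 1]
Stage 3 (CLIP 0 4): clip(1,0,4)=1, clip(-4,0,4)=0, clip(1,0,4)=1, clip(-1,0,4)=0, clip(-7,0,4)=0, clip(1,0,4)=1 -> [1, 0, 1, 0, 0, 1]
Stage 4 (AMPLIFY -1): 1*-1=-1, 0*-1=0, 1*-1=-1, 0*-1=0, 0*-1=0, 1*-1=-1 -> [-1, 0, -1, 0, 0, -1]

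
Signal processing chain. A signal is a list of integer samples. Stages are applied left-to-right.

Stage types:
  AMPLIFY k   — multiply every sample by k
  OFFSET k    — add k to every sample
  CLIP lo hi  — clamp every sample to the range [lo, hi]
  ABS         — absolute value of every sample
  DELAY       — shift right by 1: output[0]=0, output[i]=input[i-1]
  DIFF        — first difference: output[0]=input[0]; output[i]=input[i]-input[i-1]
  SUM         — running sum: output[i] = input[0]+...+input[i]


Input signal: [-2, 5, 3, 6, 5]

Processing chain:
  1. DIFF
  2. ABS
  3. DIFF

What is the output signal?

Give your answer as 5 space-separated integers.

Input: [-2, 5, 3, 6, 5]
Stage 1 (DIFF): s[0]=-2, 5--2=7, 3-5=-2, 6-3=3, 5-6=-1 -> [-2, 7, -2, 3, -1]
Stage 2 (ABS): |-2|=2, |7|=7, |-2|=2, |3|=3, |-1|=1 -> [2, 7, 2, 3, 1]
Stage 3 (DIFF): s[0]=2, 7-2=5, 2-7=-5, 3-2=1, 1-3=-2 -> [2, 5, -5, 1, -2]

Answer: 2 5 -5 1 -2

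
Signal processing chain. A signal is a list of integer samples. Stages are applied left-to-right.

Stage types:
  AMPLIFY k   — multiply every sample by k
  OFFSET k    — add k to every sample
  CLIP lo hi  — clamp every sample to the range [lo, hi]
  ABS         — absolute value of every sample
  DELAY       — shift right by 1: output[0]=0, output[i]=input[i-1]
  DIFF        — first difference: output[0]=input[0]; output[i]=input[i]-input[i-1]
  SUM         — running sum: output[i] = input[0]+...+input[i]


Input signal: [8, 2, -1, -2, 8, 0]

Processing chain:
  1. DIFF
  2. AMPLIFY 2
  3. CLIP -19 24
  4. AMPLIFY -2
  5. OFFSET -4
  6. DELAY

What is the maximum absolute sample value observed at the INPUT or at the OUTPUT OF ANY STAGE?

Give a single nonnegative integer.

Input: [8, 2, -1, -2, 8, 0] (max |s|=8)
Stage 1 (DIFF): s[0]=8, 2-8=-6, -1-2=-3, -2--1=-1, 8--2=10, 0-8=-8 -> [8, -6, -3, -1, 10, -8] (max |s|=10)
Stage 2 (AMPLIFY 2): 8*2=16, -6*2=-12, -3*2=-6, -1*2=-2, 10*2=20, -8*2=-16 -> [16, -12, -6, -2, 20, -16] (max |s|=20)
Stage 3 (CLIP -19 24): clip(16,-19,24)=16, clip(-12,-19,24)=-12, clip(-6,-19,24)=-6, clip(-2,-19,24)=-2, clip(20,-19,24)=20, clip(-16,-19,24)=-16 -> [16, -12, -6, -2, 20, -16] (max |s|=20)
Stage 4 (AMPLIFY -2): 16*-2=-32, -12*-2=24, -6*-2=12, -2*-2=4, 20*-2=-40, -16*-2=32 -> [-32, 24, 12, 4, -40, 32] (max |s|=40)
Stage 5 (OFFSET -4): -32+-4=-36, 24+-4=20, 12+-4=8, 4+-4=0, -40+-4=-44, 32+-4=28 -> [-36, 20, 8, 0, -44, 28] (max |s|=44)
Stage 6 (DELAY): [0, -36, 20, 8, 0, -44] = [0, -36, 20, 8, 0, -44] -> [0, -36, 20, 8, 0, -44] (max |s|=44)
Overall max amplitude: 44

Answer: 44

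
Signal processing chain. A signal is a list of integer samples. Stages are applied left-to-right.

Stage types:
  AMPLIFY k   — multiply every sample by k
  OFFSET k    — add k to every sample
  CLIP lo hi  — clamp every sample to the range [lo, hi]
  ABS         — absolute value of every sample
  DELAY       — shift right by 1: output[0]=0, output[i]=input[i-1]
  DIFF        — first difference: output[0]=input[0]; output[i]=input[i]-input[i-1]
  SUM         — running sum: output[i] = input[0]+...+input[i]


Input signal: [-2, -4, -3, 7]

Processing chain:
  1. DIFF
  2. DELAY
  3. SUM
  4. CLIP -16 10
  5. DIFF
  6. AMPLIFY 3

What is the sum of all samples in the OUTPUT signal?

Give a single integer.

Input: [-2, -4, -3, 7]
Stage 1 (DIFF): s[0]=-2, -4--2=-2, -3--4=1, 7--3=10 -> [-2, -2, 1, 10]
Stage 2 (DELAY): [0, -2, -2, 1] = [0, -2, -2, 1] -> [0, -2, -2, 1]
Stage 3 (SUM): sum[0..0]=0, sum[0..1]=-2, sum[0..2]=-4, sum[0..3]=-3 -> [0, -2, -4, -3]
Stage 4 (CLIP -16 10): clip(0,-16,10)=0, clip(-2,-16,10)=-2, clip(-4,-16,10)=-4, clip(-3,-16,10)=-3 -> [0, -2, -4, -3]
Stage 5 (DIFF): s[0]=0, -2-0=-2, -4--2=-2, -3--4=1 -> [0, -2, -2, 1]
Stage 6 (AMPLIFY 3): 0*3=0, -2*3=-6, -2*3=-6, 1*3=3 -> [0, -6, -6, 3]
Output sum: -9

Answer: -9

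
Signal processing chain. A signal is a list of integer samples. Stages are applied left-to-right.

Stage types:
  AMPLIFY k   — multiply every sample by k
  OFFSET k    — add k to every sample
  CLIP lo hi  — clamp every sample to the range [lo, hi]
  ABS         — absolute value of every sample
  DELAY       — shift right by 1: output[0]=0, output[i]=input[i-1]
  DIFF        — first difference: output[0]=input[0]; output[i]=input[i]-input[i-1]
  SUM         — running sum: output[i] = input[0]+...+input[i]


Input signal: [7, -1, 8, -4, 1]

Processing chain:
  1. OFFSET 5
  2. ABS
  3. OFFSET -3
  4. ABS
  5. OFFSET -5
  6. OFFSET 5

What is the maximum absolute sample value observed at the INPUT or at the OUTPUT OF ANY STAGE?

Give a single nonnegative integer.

Input: [7, -1, 8, -4, 1] (max |s|=8)
Stage 1 (OFFSET 5): 7+5=12, -1+5=4, 8+5=13, -4+5=1, 1+5=6 -> [12, 4, 13, 1, 6] (max |s|=13)
Stage 2 (ABS): |12|=12, |4|=4, |13|=13, |1|=1, |6|=6 -> [12, 4, 13, 1, 6] (max |s|=13)
Stage 3 (OFFSET -3): 12+-3=9, 4+-3=1, 13+-3=10, 1+-3=-2, 6+-3=3 -> [9, 1, 10, -2, 3] (max |s|=10)
Stage 4 (ABS): |9|=9, |1|=1, |10|=10, |-2|=2, |3|=3 -> [9, 1, 10, 2, 3] (max |s|=10)
Stage 5 (OFFSET -5): 9+-5=4, 1+-5=-4, 10+-5=5, 2+-5=-3, 3+-5=-2 -> [4, -4, 5, -3, -2] (max |s|=5)
Stage 6 (OFFSET 5): 4+5=9, -4+5=1, 5+5=10, -3+5=2, -2+5=3 -> [9, 1, 10, 2, 3] (max |s|=10)
Overall max amplitude: 13

Answer: 13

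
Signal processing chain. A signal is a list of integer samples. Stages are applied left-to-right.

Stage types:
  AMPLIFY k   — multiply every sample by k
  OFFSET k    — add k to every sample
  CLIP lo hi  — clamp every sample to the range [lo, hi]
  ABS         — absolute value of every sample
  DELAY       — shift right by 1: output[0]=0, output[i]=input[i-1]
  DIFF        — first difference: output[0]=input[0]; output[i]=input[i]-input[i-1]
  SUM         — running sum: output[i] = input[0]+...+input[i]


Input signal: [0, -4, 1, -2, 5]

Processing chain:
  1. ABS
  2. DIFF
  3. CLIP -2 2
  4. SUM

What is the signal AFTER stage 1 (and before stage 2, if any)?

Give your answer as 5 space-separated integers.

Answer: 0 4 1 2 5

Derivation:
Input: [0, -4, 1, -2, 5]
Stage 1 (ABS): |0|=0, |-4|=4, |1|=1, |-2|=2, |5|=5 -> [0, 4, 1, 2, 5]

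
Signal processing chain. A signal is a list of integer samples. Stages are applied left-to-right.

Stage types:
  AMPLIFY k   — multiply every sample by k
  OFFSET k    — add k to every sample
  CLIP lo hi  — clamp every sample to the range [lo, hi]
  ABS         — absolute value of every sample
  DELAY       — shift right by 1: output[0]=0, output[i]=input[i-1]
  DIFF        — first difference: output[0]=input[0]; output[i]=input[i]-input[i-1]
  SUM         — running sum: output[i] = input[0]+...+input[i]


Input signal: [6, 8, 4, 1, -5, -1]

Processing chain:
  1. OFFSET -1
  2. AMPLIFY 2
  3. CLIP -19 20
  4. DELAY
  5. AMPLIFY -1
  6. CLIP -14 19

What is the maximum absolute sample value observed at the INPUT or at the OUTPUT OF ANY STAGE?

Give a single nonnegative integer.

Answer: 14

Derivation:
Input: [6, 8, 4, 1, -5, -1] (max |s|=8)
Stage 1 (OFFSET -1): 6+-1=5, 8+-1=7, 4+-1=3, 1+-1=0, -5+-1=-6, -1+-1=-2 -> [5, 7, 3, 0, -6, -2] (max |s|=7)
Stage 2 (AMPLIFY 2): 5*2=10, 7*2=14, 3*2=6, 0*2=0, -6*2=-12, -2*2=-4 -> [10, 14, 6, 0, -12, -4] (max |s|=14)
Stage 3 (CLIP -19 20): clip(10,-19,20)=10, clip(14,-19,20)=14, clip(6,-19,20)=6, clip(0,-19,20)=0, clip(-12,-19,20)=-12, clip(-4,-19,20)=-4 -> [10, 14, 6, 0, -12, -4] (max |s|=14)
Stage 4 (DELAY): [0, 10, 14, 6, 0, -12] = [0, 10, 14, 6, 0, -12] -> [0, 10, 14, 6, 0, -12] (max |s|=14)
Stage 5 (AMPLIFY -1): 0*-1=0, 10*-1=-10, 14*-1=-14, 6*-1=-6, 0*-1=0, -12*-1=12 -> [0, -10, -14, -6, 0, 12] (max |s|=14)
Stage 6 (CLIP -14 19): clip(0,-14,19)=0, clip(-10,-14,19)=-10, clip(-14,-14,19)=-14, clip(-6,-14,19)=-6, clip(0,-14,19)=0, clip(12,-14,19)=12 -> [0, -10, -14, -6, 0, 12] (max |s|=14)
Overall max amplitude: 14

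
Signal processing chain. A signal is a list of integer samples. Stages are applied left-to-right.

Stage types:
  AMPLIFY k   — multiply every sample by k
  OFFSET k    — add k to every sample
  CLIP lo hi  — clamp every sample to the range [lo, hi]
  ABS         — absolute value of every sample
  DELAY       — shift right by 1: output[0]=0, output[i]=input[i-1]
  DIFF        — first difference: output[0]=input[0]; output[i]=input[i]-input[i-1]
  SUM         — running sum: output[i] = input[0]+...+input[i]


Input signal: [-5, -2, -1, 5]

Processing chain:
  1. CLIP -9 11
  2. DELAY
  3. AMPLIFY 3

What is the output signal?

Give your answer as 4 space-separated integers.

Answer: 0 -15 -6 -3

Derivation:
Input: [-5, -2, -1, 5]
Stage 1 (CLIP -9 11): clip(-5,-9,11)=-5, clip(-2,-9,11)=-2, clip(-1,-9,11)=-1, clip(5,-9,11)=5 -> [-5, -2, -1, 5]
Stage 2 (DELAY): [0, -5, -2, -1] = [0, -5, -2, -1] -> [0, -5, -2, -1]
Stage 3 (AMPLIFY 3): 0*3=0, -5*3=-15, -2*3=-6, -1*3=-3 -> [0, -15, -6, -3]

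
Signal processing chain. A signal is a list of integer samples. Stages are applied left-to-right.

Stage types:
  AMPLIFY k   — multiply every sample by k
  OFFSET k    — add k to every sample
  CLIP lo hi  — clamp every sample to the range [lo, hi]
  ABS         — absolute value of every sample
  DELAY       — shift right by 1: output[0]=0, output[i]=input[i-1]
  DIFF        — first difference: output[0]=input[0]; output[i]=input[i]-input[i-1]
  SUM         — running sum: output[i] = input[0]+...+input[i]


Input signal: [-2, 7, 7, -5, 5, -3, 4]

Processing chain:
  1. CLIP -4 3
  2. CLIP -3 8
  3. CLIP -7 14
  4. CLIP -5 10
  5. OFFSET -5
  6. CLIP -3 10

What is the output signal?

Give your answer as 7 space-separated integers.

Answer: -3 -2 -2 -3 -2 -3 -2

Derivation:
Input: [-2, 7, 7, -5, 5, -3, 4]
Stage 1 (CLIP -4 3): clip(-2,-4,3)=-2, clip(7,-4,3)=3, clip(7,-4,3)=3, clip(-5,-4,3)=-4, clip(5,-4,3)=3, clip(-3,-4,3)=-3, clip(4,-4,3)=3 -> [-2, 3, 3, -4, 3, -3, 3]
Stage 2 (CLIP -3 8): clip(-2,-3,8)=-2, clip(3,-3,8)=3, clip(3,-3,8)=3, clip(-4,-3,8)=-3, clip(3,-3,8)=3, clip(-3,-3,8)=-3, clip(3,-3,8)=3 -> [-2, 3, 3, -3, 3, -3, 3]
Stage 3 (CLIP -7 14): clip(-2,-7,14)=-2, clip(3,-7,14)=3, clip(3,-7,14)=3, clip(-3,-7,14)=-3, clip(3,-7,14)=3, clip(-3,-7,14)=-3, clip(3,-7,14)=3 -> [-2, 3, 3, -3, 3, -3, 3]
Stage 4 (CLIP -5 10): clip(-2,-5,10)=-2, clip(3,-5,10)=3, clip(3,-5,10)=3, clip(-3,-5,10)=-3, clip(3,-5,10)=3, clip(-3,-5,10)=-3, clip(3,-5,10)=3 -> [-2, 3, 3, -3, 3, -3, 3]
Stage 5 (OFFSET -5): -2+-5=-7, 3+-5=-2, 3+-5=-2, -3+-5=-8, 3+-5=-2, -3+-5=-8, 3+-5=-2 -> [-7, -2, -2, -8, -2, -8, -2]
Stage 6 (CLIP -3 10): clip(-7,-3,10)=-3, clip(-2,-3,10)=-2, clip(-2,-3,10)=-2, clip(-8,-3,10)=-3, clip(-2,-3,10)=-2, clip(-8,-3,10)=-3, clip(-2,-3,10)=-2 -> [-3, -2, -2, -3, -2, -3, -2]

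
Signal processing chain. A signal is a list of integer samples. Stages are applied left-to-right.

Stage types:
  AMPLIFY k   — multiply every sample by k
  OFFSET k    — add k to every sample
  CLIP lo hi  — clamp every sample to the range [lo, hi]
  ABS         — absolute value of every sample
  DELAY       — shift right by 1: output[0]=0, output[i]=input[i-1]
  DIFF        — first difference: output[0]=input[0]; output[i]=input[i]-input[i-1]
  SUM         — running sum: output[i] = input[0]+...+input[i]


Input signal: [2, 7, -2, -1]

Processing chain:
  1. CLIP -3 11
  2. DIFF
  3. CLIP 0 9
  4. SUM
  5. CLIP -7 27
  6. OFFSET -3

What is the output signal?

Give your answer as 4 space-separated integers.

Input: [2, 7, -2, -1]
Stage 1 (CLIP -3 11): clip(2,-3,11)=2, clip(7,-3,11)=7, clip(-2,-3,11)=-2, clip(-1,-3,11)=-1 -> [2, 7, -2, -1]
Stage 2 (DIFF): s[0]=2, 7-2=5, -2-7=-9, -1--2=1 -> [2, 5, -9, 1]
Stage 3 (CLIP 0 9): clip(2,0,9)=2, clip(5,0,9)=5, clip(-9,0,9)=0, clip(1,0,9)=1 -> [2, 5, 0, 1]
Stage 4 (SUM): sum[0..0]=2, sum[0..1]=7, sum[0..2]=7, sum[0..3]=8 -> [2, 7, 7, 8]
Stage 5 (CLIP -7 27): clip(2,-7,27)=2, clip(7,-7,27)=7, clip(7,-7,27)=7, clip(8,-7,27)=8 -> [2, 7, 7, 8]
Stage 6 (OFFSET -3): 2+-3=-1, 7+-3=4, 7+-3=4, 8+-3=5 -> [-1, 4, 4, 5]

Answer: -1 4 4 5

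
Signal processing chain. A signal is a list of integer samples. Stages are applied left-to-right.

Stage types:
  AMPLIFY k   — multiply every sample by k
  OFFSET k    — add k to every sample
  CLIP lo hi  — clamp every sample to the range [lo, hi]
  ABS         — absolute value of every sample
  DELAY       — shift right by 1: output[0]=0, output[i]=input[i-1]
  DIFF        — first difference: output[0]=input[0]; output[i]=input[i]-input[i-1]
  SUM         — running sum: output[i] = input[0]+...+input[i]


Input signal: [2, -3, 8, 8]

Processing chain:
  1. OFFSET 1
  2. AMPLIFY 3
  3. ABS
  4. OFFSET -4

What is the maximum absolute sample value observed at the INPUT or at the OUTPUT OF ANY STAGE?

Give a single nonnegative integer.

Input: [2, -3, 8, 8] (max |s|=8)
Stage 1 (OFFSET 1): 2+1=3, -3+1=-2, 8+1=9, 8+1=9 -> [3, -2, 9, 9] (max |s|=9)
Stage 2 (AMPLIFY 3): 3*3=9, -2*3=-6, 9*3=27, 9*3=27 -> [9, -6, 27, 27] (max |s|=27)
Stage 3 (ABS): |9|=9, |-6|=6, |27|=27, |27|=27 -> [9, 6, 27, 27] (max |s|=27)
Stage 4 (OFFSET -4): 9+-4=5, 6+-4=2, 27+-4=23, 27+-4=23 -> [5, 2, 23, 23] (max |s|=23)
Overall max amplitude: 27

Answer: 27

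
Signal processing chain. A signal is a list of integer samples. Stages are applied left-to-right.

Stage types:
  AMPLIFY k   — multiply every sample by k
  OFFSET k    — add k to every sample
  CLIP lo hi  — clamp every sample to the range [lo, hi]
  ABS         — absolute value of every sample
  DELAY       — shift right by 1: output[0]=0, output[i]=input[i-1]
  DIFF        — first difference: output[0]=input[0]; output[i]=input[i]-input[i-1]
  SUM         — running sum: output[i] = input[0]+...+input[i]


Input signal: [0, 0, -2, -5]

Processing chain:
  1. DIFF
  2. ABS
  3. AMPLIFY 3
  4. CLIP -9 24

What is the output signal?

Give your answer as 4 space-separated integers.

Answer: 0 0 6 9

Derivation:
Input: [0, 0, -2, -5]
Stage 1 (DIFF): s[0]=0, 0-0=0, -2-0=-2, -5--2=-3 -> [0, 0, -2, -3]
Stage 2 (ABS): |0|=0, |0|=0, |-2|=2, |-3|=3 -> [0, 0, 2, 3]
Stage 3 (AMPLIFY 3): 0*3=0, 0*3=0, 2*3=6, 3*3=9 -> [0, 0, 6, 9]
Stage 4 (CLIP -9 24): clip(0,-9,24)=0, clip(0,-9,24)=0, clip(6,-9,24)=6, clip(9,-9,24)=9 -> [0, 0, 6, 9]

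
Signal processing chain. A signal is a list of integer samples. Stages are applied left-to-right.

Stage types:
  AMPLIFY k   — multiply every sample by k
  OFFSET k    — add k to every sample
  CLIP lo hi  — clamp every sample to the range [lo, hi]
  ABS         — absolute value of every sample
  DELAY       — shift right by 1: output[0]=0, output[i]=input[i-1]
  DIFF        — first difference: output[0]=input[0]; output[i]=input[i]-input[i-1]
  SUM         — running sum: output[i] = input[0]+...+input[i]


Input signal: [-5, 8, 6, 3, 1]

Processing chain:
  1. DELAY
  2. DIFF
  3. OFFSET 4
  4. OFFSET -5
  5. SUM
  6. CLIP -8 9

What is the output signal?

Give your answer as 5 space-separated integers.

Input: [-5, 8, 6, 3, 1]
Stage 1 (DELAY): [0, -5, 8, 6, 3] = [0, -5, 8, 6, 3] -> [0, -5, 8, 6, 3]
Stage 2 (DIFF): s[0]=0, -5-0=-5, 8--5=13, 6-8=-2, 3-6=-3 -> [0, -5, 13, -2, -3]
Stage 3 (OFFSET 4): 0+4=4, -5+4=-1, 13+4=17, -2+4=2, -3+4=1 -> [4, -1, 17, 2, 1]
Stage 4 (OFFSET -5): 4+-5=-1, -1+-5=-6, 17+-5=12, 2+-5=-3, 1+-5=-4 -> [-1, -6, 12, -3, -4]
Stage 5 (SUM): sum[0..0]=-1, sum[0..1]=-7, sum[0..2]=5, sum[0..3]=2, sum[0..4]=-2 -> [-1, -7, 5, 2, -2]
Stage 6 (CLIP -8 9): clip(-1,-8,9)=-1, clip(-7,-8,9)=-7, clip(5,-8,9)=5, clip(2,-8,9)=2, clip(-2,-8,9)=-2 -> [-1, -7, 5, 2, -2]

Answer: -1 -7 5 2 -2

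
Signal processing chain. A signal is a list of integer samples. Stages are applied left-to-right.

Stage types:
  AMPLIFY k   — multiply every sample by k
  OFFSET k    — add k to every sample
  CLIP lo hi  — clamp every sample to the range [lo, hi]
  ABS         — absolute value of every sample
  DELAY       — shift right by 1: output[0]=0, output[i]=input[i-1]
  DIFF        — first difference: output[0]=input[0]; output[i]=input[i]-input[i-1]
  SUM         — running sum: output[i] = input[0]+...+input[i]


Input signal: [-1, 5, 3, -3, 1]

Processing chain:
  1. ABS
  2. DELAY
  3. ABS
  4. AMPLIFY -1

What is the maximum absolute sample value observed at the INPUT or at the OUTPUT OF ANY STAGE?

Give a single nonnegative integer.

Input: [-1, 5, 3, -3, 1] (max |s|=5)
Stage 1 (ABS): |-1|=1, |5|=5, |3|=3, |-3|=3, |1|=1 -> [1, 5, 3, 3, 1] (max |s|=5)
Stage 2 (DELAY): [0, 1, 5, 3, 3] = [0, 1, 5, 3, 3] -> [0, 1, 5, 3, 3] (max |s|=5)
Stage 3 (ABS): |0|=0, |1|=1, |5|=5, |3|=3, |3|=3 -> [0, 1, 5, 3, 3] (max |s|=5)
Stage 4 (AMPLIFY -1): 0*-1=0, 1*-1=-1, 5*-1=-5, 3*-1=-3, 3*-1=-3 -> [0, -1, -5, -3, -3] (max |s|=5)
Overall max amplitude: 5

Answer: 5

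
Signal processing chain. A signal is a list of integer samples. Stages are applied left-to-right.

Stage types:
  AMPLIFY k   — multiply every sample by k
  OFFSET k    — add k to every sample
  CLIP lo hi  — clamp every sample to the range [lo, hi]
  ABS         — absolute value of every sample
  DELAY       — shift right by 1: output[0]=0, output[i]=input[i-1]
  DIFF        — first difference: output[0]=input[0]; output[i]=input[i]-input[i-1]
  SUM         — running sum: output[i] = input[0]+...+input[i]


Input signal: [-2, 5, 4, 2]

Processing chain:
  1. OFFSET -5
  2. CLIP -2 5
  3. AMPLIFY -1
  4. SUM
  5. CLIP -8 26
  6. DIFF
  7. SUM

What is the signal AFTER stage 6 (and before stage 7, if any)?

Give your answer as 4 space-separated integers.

Input: [-2, 5, 4, 2]
Stage 1 (OFFSET -5): -2+-5=-7, 5+-5=0, 4+-5=-1, 2+-5=-3 -> [-7, 0, -1, -3]
Stage 2 (CLIP -2 5): clip(-7,-2,5)=-2, clip(0,-2,5)=0, clip(-1,-2,5)=-1, clip(-3,-2,5)=-2 -> [-2, 0, -1, -2]
Stage 3 (AMPLIFY -1): -2*-1=2, 0*-1=0, -1*-1=1, -2*-1=2 -> [2, 0, 1, 2]
Stage 4 (SUM): sum[0..0]=2, sum[0..1]=2, sum[0..2]=3, sum[0..3]=5 -> [2, 2, 3, 5]
Stage 5 (CLIP -8 26): clip(2,-8,26)=2, clip(2,-8,26)=2, clip(3,-8,26)=3, clip(5,-8,26)=5 -> [2, 2, 3, 5]
Stage 6 (DIFF): s[0]=2, 2-2=0, 3-2=1, 5-3=2 -> [2, 0, 1, 2]

Answer: 2 0 1 2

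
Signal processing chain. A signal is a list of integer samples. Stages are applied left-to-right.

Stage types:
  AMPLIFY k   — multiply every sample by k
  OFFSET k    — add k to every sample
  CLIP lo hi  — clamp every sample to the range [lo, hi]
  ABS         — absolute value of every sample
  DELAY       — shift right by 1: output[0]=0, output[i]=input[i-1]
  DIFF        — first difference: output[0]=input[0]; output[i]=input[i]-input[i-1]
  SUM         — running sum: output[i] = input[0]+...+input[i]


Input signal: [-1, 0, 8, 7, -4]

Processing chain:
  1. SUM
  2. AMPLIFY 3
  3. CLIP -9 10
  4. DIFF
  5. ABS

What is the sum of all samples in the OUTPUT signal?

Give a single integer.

Input: [-1, 0, 8, 7, -4]
Stage 1 (SUM): sum[0..0]=-1, sum[0..1]=-1, sum[0..2]=7, sum[0..3]=14, sum[0..4]=10 -> [-1, -1, 7, 14, 10]
Stage 2 (AMPLIFY 3): -1*3=-3, -1*3=-3, 7*3=21, 14*3=42, 10*3=30 -> [-3, -3, 21, 42, 30]
Stage 3 (CLIP -9 10): clip(-3,-9,10)=-3, clip(-3,-9,10)=-3, clip(21,-9,10)=10, clip(42,-9,10)=10, clip(30,-9,10)=10 -> [-3, -3, 10, 10, 10]
Stage 4 (DIFF): s[0]=-3, -3--3=0, 10--3=13, 10-10=0, 10-10=0 -> [-3, 0, 13, 0, 0]
Stage 5 (ABS): |-3|=3, |0|=0, |13|=13, |0|=0, |0|=0 -> [3, 0, 13, 0, 0]
Output sum: 16

Answer: 16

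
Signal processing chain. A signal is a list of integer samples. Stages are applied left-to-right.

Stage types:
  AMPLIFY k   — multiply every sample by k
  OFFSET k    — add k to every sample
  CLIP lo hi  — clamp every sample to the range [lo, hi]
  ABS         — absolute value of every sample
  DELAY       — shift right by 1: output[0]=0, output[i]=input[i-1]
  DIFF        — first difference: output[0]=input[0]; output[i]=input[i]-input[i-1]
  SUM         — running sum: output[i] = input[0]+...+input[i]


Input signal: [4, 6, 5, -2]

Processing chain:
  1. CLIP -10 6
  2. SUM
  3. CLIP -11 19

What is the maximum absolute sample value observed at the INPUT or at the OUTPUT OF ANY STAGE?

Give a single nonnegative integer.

Input: [4, 6, 5, -2] (max |s|=6)
Stage 1 (CLIP -10 6): clip(4,-10,6)=4, clip(6,-10,6)=6, clip(5,-10,6)=5, clip(-2,-10,6)=-2 -> [4, 6, 5, -2] (max |s|=6)
Stage 2 (SUM): sum[0..0]=4, sum[0..1]=10, sum[0..2]=15, sum[0..3]=13 -> [4, 10, 15, 13] (max |s|=15)
Stage 3 (CLIP -11 19): clip(4,-11,19)=4, clip(10,-11,19)=10, clip(15,-11,19)=15, clip(13,-11,19)=13 -> [4, 10, 15, 13] (max |s|=15)
Overall max amplitude: 15

Answer: 15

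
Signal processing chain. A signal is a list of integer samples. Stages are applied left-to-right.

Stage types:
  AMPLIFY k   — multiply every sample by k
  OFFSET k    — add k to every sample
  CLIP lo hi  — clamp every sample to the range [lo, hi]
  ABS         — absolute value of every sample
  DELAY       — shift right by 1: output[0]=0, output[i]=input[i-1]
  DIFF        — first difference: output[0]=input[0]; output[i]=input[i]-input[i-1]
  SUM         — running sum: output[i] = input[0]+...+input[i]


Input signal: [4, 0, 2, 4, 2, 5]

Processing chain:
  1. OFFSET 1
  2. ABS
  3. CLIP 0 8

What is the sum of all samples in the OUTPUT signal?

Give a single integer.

Answer: 23

Derivation:
Input: [4, 0, 2, 4, 2, 5]
Stage 1 (OFFSET 1): 4+1=5, 0+1=1, 2+1=3, 4+1=5, 2+1=3, 5+1=6 -> [5, 1, 3, 5, 3, 6]
Stage 2 (ABS): |5|=5, |1|=1, |3|=3, |5|=5, |3|=3, |6|=6 -> [5, 1, 3, 5, 3, 6]
Stage 3 (CLIP 0 8): clip(5,0,8)=5, clip(1,0,8)=1, clip(3,0,8)=3, clip(5,0,8)=5, clip(3,0,8)=3, clip(6,0,8)=6 -> [5, 1, 3, 5, 3, 6]
Output sum: 23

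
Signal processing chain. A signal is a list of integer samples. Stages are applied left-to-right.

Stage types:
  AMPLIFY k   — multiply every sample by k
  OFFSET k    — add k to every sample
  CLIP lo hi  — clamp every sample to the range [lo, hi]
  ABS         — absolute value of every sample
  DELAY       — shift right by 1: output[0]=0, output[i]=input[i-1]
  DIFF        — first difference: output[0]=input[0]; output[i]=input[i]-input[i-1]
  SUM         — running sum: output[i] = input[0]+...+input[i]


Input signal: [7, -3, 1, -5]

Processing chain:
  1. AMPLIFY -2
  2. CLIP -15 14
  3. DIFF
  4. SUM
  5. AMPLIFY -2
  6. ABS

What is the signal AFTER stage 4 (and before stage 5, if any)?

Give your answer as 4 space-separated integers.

Answer: -14 6 -2 10

Derivation:
Input: [7, -3, 1, -5]
Stage 1 (AMPLIFY -2): 7*-2=-14, -3*-2=6, 1*-2=-2, -5*-2=10 -> [-14, 6, -2, 10]
Stage 2 (CLIP -15 14): clip(-14,-15,14)=-14, clip(6,-15,14)=6, clip(-2,-15,14)=-2, clip(10,-15,14)=10 -> [-14, 6, -2, 10]
Stage 3 (DIFF): s[0]=-14, 6--14=20, -2-6=-8, 10--2=12 -> [-14, 20, -8, 12]
Stage 4 (SUM): sum[0..0]=-14, sum[0..1]=6, sum[0..2]=-2, sum[0..3]=10 -> [-14, 6, -2, 10]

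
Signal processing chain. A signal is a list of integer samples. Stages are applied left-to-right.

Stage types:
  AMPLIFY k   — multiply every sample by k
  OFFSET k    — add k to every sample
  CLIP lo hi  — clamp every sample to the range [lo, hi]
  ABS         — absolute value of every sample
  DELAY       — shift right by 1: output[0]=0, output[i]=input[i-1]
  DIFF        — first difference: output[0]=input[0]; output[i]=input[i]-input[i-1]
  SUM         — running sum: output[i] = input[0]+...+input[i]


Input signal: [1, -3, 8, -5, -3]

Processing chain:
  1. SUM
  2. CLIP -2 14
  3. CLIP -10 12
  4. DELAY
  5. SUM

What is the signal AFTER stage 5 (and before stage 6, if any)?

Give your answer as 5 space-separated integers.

Input: [1, -3, 8, -5, -3]
Stage 1 (SUM): sum[0..0]=1, sum[0..1]=-2, sum[0..2]=6, sum[0..3]=1, sum[0..4]=-2 -> [1, -2, 6, 1, -2]
Stage 2 (CLIP -2 14): clip(1,-2,14)=1, clip(-2,-2,14)=-2, clip(6,-2,14)=6, clip(1,-2,14)=1, clip(-2,-2,14)=-2 -> [1, -2, 6, 1, -2]
Stage 3 (CLIP -10 12): clip(1,-10,12)=1, clip(-2,-10,12)=-2, clip(6,-10,12)=6, clip(1,-10,12)=1, clip(-2,-10,12)=-2 -> [1, -2, 6, 1, -2]
Stage 4 (DELAY): [0, 1, -2, 6, 1] = [0, 1, -2, 6, 1] -> [0, 1, -2, 6, 1]
Stage 5 (SUM): sum[0..0]=0, sum[0..1]=1, sum[0..2]=-1, sum[0..3]=5, sum[0..4]=6 -> [0, 1, -1, 5, 6]

Answer: 0 1 -1 5 6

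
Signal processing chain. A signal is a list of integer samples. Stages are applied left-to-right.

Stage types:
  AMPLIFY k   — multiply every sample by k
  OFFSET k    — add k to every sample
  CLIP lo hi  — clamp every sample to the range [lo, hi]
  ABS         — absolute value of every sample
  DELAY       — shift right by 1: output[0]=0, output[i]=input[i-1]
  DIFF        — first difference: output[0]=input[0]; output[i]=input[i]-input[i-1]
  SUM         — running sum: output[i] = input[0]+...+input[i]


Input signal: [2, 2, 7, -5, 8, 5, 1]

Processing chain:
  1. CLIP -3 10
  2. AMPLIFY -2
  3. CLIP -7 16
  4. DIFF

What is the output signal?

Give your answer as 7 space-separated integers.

Answer: -4 0 -3 13 -13 0 5

Derivation:
Input: [2, 2, 7, -5, 8, 5, 1]
Stage 1 (CLIP -3 10): clip(2,-3,10)=2, clip(2,-3,10)=2, clip(7,-3,10)=7, clip(-5,-3,10)=-3, clip(8,-3,10)=8, clip(5,-3,10)=5, clip(1,-3,10)=1 -> [2, 2, 7, -3, 8, 5, 1]
Stage 2 (AMPLIFY -2): 2*-2=-4, 2*-2=-4, 7*-2=-14, -3*-2=6, 8*-2=-16, 5*-2=-10, 1*-2=-2 -> [-4, -4, -14, 6, -16, -10, -2]
Stage 3 (CLIP -7 16): clip(-4,-7,16)=-4, clip(-4,-7,16)=-4, clip(-14,-7,16)=-7, clip(6,-7,16)=6, clip(-16,-7,16)=-7, clip(-10,-7,16)=-7, clip(-2,-7,16)=-2 -> [-4, -4, -7, 6, -7, -7, -2]
Stage 4 (DIFF): s[0]=-4, -4--4=0, -7--4=-3, 6--7=13, -7-6=-13, -7--7=0, -2--7=5 -> [-4, 0, -3, 13, -13, 0, 5]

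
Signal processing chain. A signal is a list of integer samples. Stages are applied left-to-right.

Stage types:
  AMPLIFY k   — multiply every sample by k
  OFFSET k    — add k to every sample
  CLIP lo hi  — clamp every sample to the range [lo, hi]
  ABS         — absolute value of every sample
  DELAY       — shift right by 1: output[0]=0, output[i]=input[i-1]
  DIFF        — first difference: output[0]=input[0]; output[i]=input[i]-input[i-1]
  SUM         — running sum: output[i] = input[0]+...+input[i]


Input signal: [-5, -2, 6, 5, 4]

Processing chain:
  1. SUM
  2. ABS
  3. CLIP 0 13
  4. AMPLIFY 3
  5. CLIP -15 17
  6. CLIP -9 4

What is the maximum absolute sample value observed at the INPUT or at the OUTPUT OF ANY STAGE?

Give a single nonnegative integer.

Answer: 24

Derivation:
Input: [-5, -2, 6, 5, 4] (max |s|=6)
Stage 1 (SUM): sum[0..0]=-5, sum[0..1]=-7, sum[0..2]=-1, sum[0..3]=4, sum[0..4]=8 -> [-5, -7, -1, 4, 8] (max |s|=8)
Stage 2 (ABS): |-5|=5, |-7|=7, |-1|=1, |4|=4, |8|=8 -> [5, 7, 1, 4, 8] (max |s|=8)
Stage 3 (CLIP 0 13): clip(5,0,13)=5, clip(7,0,13)=7, clip(1,0,13)=1, clip(4,0,13)=4, clip(8,0,13)=8 -> [5, 7, 1, 4, 8] (max |s|=8)
Stage 4 (AMPLIFY 3): 5*3=15, 7*3=21, 1*3=3, 4*3=12, 8*3=24 -> [15, 21, 3, 12, 24] (max |s|=24)
Stage 5 (CLIP -15 17): clip(15,-15,17)=15, clip(21,-15,17)=17, clip(3,-15,17)=3, clip(12,-15,17)=12, clip(24,-15,17)=17 -> [15, 17, 3, 12, 17] (max |s|=17)
Stage 6 (CLIP -9 4): clip(15,-9,4)=4, clip(17,-9,4)=4, clip(3,-9,4)=3, clip(12,-9,4)=4, clip(17,-9,4)=4 -> [4, 4, 3, 4, 4] (max |s|=4)
Overall max amplitude: 24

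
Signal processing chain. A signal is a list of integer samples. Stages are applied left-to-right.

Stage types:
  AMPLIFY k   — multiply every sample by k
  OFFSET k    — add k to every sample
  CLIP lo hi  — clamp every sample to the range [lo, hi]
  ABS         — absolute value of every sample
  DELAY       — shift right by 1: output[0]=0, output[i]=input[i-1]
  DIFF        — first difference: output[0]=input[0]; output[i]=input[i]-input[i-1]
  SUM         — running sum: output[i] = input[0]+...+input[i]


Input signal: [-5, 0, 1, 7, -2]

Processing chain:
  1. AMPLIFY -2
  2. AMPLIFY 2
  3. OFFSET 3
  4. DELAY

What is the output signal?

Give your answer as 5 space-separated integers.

Input: [-5, 0, 1, 7, -2]
Stage 1 (AMPLIFY -2): -5*-2=10, 0*-2=0, 1*-2=-2, 7*-2=-14, -2*-2=4 -> [10, 0, -2, -14, 4]
Stage 2 (AMPLIFY 2): 10*2=20, 0*2=0, -2*2=-4, -14*2=-28, 4*2=8 -> [20, 0, -4, -28, 8]
Stage 3 (OFFSET 3): 20+3=23, 0+3=3, -4+3=-1, -28+3=-25, 8+3=11 -> [23, 3, -1, -25, 11]
Stage 4 (DELAY): [0, 23, 3, -1, -25] = [0, 23, 3, -1, -25] -> [0, 23, 3, -1, -25]

Answer: 0 23 3 -1 -25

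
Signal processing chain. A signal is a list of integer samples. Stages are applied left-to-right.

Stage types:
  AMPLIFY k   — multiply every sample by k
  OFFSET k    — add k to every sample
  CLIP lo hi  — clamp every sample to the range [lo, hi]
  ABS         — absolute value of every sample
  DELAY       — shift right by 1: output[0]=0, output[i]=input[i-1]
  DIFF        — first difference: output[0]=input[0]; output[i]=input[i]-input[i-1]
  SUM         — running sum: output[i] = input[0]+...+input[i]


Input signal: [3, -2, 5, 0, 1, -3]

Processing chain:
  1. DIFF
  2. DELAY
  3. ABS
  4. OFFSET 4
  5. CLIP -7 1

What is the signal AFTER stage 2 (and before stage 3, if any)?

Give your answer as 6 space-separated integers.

Input: [3, -2, 5, 0, 1, -3]
Stage 1 (DIFF): s[0]=3, -2-3=-5, 5--2=7, 0-5=-5, 1-0=1, -3-1=-4 -> [3, -5, 7, -5, 1, -4]
Stage 2 (DELAY): [0, 3, -5, 7, -5, 1] = [0, 3, -5, 7, -5, 1] -> [0, 3, -5, 7, -5, 1]

Answer: 0 3 -5 7 -5 1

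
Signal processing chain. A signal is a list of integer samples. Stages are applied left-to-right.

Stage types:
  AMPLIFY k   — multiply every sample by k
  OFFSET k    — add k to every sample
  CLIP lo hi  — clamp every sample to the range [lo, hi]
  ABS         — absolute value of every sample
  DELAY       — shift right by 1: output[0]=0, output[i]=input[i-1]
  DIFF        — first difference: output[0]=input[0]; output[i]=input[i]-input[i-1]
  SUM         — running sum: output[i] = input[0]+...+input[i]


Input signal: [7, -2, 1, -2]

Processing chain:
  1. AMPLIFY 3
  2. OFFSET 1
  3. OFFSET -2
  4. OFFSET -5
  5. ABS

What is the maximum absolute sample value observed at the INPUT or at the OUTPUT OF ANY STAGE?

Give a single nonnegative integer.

Input: [7, -2, 1, -2] (max |s|=7)
Stage 1 (AMPLIFY 3): 7*3=21, -2*3=-6, 1*3=3, -2*3=-6 -> [21, -6, 3, -6] (max |s|=21)
Stage 2 (OFFSET 1): 21+1=22, -6+1=-5, 3+1=4, -6+1=-5 -> [22, -5, 4, -5] (max |s|=22)
Stage 3 (OFFSET -2): 22+-2=20, -5+-2=-7, 4+-2=2, -5+-2=-7 -> [20, -7, 2, -7] (max |s|=20)
Stage 4 (OFFSET -5): 20+-5=15, -7+-5=-12, 2+-5=-3, -7+-5=-12 -> [15, -12, -3, -12] (max |s|=15)
Stage 5 (ABS): |15|=15, |-12|=12, |-3|=3, |-12|=12 -> [15, 12, 3, 12] (max |s|=15)
Overall max amplitude: 22

Answer: 22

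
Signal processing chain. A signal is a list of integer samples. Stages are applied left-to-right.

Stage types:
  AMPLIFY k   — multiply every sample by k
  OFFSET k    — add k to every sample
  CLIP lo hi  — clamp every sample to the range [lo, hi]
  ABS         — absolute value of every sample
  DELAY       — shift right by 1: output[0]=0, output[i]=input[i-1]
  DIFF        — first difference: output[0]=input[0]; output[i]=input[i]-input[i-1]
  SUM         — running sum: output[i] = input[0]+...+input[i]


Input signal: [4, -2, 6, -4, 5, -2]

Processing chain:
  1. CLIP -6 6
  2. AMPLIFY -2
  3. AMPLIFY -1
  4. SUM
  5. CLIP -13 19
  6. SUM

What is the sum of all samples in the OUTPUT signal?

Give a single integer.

Answer: 206

Derivation:
Input: [4, -2, 6, -4, 5, -2]
Stage 1 (CLIP -6 6): clip(4,-6,6)=4, clip(-2,-6,6)=-2, clip(6,-6,6)=6, clip(-4,-6,6)=-4, clip(5,-6,6)=5, clip(-2,-6,6)=-2 -> [4, -2, 6, -4, 5, -2]
Stage 2 (AMPLIFY -2): 4*-2=-8, -2*-2=4, 6*-2=-12, -4*-2=8, 5*-2=-10, -2*-2=4 -> [-8, 4, -12, 8, -10, 4]
Stage 3 (AMPLIFY -1): -8*-1=8, 4*-1=-4, -12*-1=12, 8*-1=-8, -10*-1=10, 4*-1=-4 -> [8, -4, 12, -8, 10, -4]
Stage 4 (SUM): sum[0..0]=8, sum[0..1]=4, sum[0..2]=16, sum[0..3]=8, sum[0..4]=18, sum[0..5]=14 -> [8, 4, 16, 8, 18, 14]
Stage 5 (CLIP -13 19): clip(8,-13,19)=8, clip(4,-13,19)=4, clip(16,-13,19)=16, clip(8,-13,19)=8, clip(18,-13,19)=18, clip(14,-13,19)=14 -> [8, 4, 16, 8, 18, 14]
Stage 6 (SUM): sum[0..0]=8, sum[0..1]=12, sum[0..2]=28, sum[0..3]=36, sum[0..4]=54, sum[0..5]=68 -> [8, 12, 28, 36, 54, 68]
Output sum: 206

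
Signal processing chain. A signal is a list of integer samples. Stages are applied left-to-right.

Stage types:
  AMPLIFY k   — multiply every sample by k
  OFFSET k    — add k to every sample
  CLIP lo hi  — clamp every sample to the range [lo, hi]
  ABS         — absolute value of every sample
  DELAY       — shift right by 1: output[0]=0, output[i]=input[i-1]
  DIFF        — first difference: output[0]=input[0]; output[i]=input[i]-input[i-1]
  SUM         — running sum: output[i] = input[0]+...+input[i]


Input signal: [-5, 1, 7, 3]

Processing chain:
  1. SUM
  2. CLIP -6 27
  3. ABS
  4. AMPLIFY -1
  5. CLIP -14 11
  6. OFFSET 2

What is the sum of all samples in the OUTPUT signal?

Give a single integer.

Input: [-5, 1, 7, 3]
Stage 1 (SUM): sum[0..0]=-5, sum[0..1]=-4, sum[0..2]=3, sum[0..3]=6 -> [-5, -4, 3, 6]
Stage 2 (CLIP -6 27): clip(-5,-6,27)=-5, clip(-4,-6,27)=-4, clip(3,-6,27)=3, clip(6,-6,27)=6 -> [-5, -4, 3, 6]
Stage 3 (ABS): |-5|=5, |-4|=4, |3|=3, |6|=6 -> [5, 4, 3, 6]
Stage 4 (AMPLIFY -1): 5*-1=-5, 4*-1=-4, 3*-1=-3, 6*-1=-6 -> [-5, -4, -3, -6]
Stage 5 (CLIP -14 11): clip(-5,-14,11)=-5, clip(-4,-14,11)=-4, clip(-3,-14,11)=-3, clip(-6,-14,11)=-6 -> [-5, -4, -3, -6]
Stage 6 (OFFSET 2): -5+2=-3, -4+2=-2, -3+2=-1, -6+2=-4 -> [-3, -2, -1, -4]
Output sum: -10

Answer: -10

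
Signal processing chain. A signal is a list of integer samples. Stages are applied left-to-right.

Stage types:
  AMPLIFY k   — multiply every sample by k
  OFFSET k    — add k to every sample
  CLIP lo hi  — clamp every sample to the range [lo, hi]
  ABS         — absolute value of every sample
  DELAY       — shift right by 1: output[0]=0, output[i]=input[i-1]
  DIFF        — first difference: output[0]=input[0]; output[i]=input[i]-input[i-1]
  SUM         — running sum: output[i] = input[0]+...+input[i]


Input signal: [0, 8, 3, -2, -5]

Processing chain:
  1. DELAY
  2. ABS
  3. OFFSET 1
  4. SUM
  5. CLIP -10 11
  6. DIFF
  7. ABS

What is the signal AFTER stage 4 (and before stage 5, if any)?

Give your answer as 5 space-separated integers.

Answer: 1 2 11 15 18

Derivation:
Input: [0, 8, 3, -2, -5]
Stage 1 (DELAY): [0, 0, 8, 3, -2] = [0, 0, 8, 3, -2] -> [0, 0, 8, 3, -2]
Stage 2 (ABS): |0|=0, |0|=0, |8|=8, |3|=3, |-2|=2 -> [0, 0, 8, 3, 2]
Stage 3 (OFFSET 1): 0+1=1, 0+1=1, 8+1=9, 3+1=4, 2+1=3 -> [1, 1, 9, 4, 3]
Stage 4 (SUM): sum[0..0]=1, sum[0..1]=2, sum[0..2]=11, sum[0..3]=15, sum[0..4]=18 -> [1, 2, 11, 15, 18]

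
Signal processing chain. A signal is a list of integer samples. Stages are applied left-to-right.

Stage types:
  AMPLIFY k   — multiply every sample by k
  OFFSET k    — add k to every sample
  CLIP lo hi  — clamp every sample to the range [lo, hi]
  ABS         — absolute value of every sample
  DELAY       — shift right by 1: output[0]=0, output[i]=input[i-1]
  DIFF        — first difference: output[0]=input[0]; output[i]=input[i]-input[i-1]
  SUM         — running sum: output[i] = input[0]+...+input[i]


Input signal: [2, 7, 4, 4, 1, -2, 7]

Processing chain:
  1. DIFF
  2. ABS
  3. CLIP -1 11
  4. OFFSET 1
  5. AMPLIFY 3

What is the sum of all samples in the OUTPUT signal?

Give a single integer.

Input: [2, 7, 4, 4, 1, -2, 7]
Stage 1 (DIFF): s[0]=2, 7-2=5, 4-7=-3, 4-4=0, 1-4=-3, -2-1=-3, 7--2=9 -> [2, 5, -3, 0, -3, -3, 9]
Stage 2 (ABS): |2|=2, |5|=5, |-3|=3, |0|=0, |-3|=3, |-3|=3, |9|=9 -> [2, 5, 3, 0, 3, 3, 9]
Stage 3 (CLIP -1 11): clip(2,-1,11)=2, clip(5,-1,11)=5, clip(3,-1,11)=3, clip(0,-1,11)=0, clip(3,-1,11)=3, clip(3,-1,11)=3, clip(9,-1,11)=9 -> [2, 5, 3, 0, 3, 3, 9]
Stage 4 (OFFSET 1): 2+1=3, 5+1=6, 3+1=4, 0+1=1, 3+1=4, 3+1=4, 9+1=10 -> [3, 6, 4, 1, 4, 4, 10]
Stage 5 (AMPLIFY 3): 3*3=9, 6*3=18, 4*3=12, 1*3=3, 4*3=12, 4*3=12, 10*3=30 -> [9, 18, 12, 3, 12, 12, 30]
Output sum: 96

Answer: 96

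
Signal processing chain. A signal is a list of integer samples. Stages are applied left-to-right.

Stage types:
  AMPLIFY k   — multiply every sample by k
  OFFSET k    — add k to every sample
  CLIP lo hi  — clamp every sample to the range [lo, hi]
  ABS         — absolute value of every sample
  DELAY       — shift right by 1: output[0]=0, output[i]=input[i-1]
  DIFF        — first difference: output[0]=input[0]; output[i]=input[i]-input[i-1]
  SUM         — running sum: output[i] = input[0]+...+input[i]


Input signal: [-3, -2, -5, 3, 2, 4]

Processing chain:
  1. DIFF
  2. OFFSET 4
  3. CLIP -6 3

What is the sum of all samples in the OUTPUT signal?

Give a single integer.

Answer: 14

Derivation:
Input: [-3, -2, -5, 3, 2, 4]
Stage 1 (DIFF): s[0]=-3, -2--3=1, -5--2=-3, 3--5=8, 2-3=-1, 4-2=2 -> [-3, 1, -3, 8, -1, 2]
Stage 2 (OFFSET 4): -3+4=1, 1+4=5, -3+4=1, 8+4=12, -1+4=3, 2+4=6 -> [1, 5, 1, 12, 3, 6]
Stage 3 (CLIP -6 3): clip(1,-6,3)=1, clip(5,-6,3)=3, clip(1,-6,3)=1, clip(12,-6,3)=3, clip(3,-6,3)=3, clip(6,-6,3)=3 -> [1, 3, 1, 3, 3, 3]
Output sum: 14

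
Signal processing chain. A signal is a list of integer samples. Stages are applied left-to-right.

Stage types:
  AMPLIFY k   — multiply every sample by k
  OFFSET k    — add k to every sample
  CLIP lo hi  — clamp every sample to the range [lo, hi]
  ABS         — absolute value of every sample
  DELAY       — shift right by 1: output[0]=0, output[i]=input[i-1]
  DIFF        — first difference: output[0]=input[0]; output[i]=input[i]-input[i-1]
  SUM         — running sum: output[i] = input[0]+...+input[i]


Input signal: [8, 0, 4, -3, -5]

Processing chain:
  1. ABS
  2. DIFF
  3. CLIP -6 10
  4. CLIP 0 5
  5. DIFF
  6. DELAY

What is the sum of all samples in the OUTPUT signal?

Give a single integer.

Answer: 0

Derivation:
Input: [8, 0, 4, -3, -5]
Stage 1 (ABS): |8|=8, |0|=0, |4|=4, |-3|=3, |-5|=5 -> [8, 0, 4, 3, 5]
Stage 2 (DIFF): s[0]=8, 0-8=-8, 4-0=4, 3-4=-1, 5-3=2 -> [8, -8, 4, -1, 2]
Stage 3 (CLIP -6 10): clip(8,-6,10)=8, clip(-8,-6,10)=-6, clip(4,-6,10)=4, clip(-1,-6,10)=-1, clip(2,-6,10)=2 -> [8, -6, 4, -1, 2]
Stage 4 (CLIP 0 5): clip(8,0,5)=5, clip(-6,0,5)=0, clip(4,0,5)=4, clip(-1,0,5)=0, clip(2,0,5)=2 -> [5, 0, 4, 0, 2]
Stage 5 (DIFF): s[0]=5, 0-5=-5, 4-0=4, 0-4=-4, 2-0=2 -> [5, -5, 4, -4, 2]
Stage 6 (DELAY): [0, 5, -5, 4, -4] = [0, 5, -5, 4, -4] -> [0, 5, -5, 4, -4]
Output sum: 0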